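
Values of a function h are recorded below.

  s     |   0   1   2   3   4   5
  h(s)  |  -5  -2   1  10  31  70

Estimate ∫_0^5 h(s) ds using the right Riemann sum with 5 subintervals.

110

Δs = 1.
Sum = 1·[(-2) + 1 + 10 + 31 + 70] = 110.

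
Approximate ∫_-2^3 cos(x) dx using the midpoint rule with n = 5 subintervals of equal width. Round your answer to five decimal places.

Δx = (3 − (-2))/5 = 1.
Midpoints: -1.5, -0.5, 0.5, 1.5, 2.5.
f(-1.5) ≈ 0.07074, f(-0.5) ≈ 0.87758, f(0.5) ≈ 0.87758, f(1.5) ≈ 0.07074, f(2.5) ≈ -0.80114.
Sum = Δx · [f(-1.5) + f(-0.5) + f(0.5) + f(1.5) + f(2.5)].
Sum ≈ 1.09550.

1.09550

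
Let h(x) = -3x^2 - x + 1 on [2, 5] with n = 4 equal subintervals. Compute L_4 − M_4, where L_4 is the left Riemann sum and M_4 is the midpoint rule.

L_4 = -100.59375.
M_4 = -124.078125.
L_4 − M_4 = 23.484375.

23.484375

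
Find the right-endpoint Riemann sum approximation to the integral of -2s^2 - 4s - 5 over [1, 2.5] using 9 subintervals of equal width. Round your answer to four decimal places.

Δs = (2.5 − 1)/9 = 1/6.
Right endpoints: 7/6, 4/3, 1.5, 5/3, 11/6, 2, 13/6, 7/3, 2.5.
f(7/6) = -223/18, f(4/3) = -125/9, f(1.5) = -15.5, f(5/3) = -155/9, f(11/6) = -343/18, f(2) = -21, f(13/6) = -415/18, f(7/3) = -227/9, f(2.5) = -27.5.
Sum = Δs · [f(7/6) + f(4/3) + f(1.5) + ...].
Sum ≈ -29.1389.

-29.1389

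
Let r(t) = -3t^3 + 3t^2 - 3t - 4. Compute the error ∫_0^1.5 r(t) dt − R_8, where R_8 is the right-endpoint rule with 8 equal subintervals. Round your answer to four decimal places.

0.7712

Exact integral: ∫_0^1.5 r(t) dt = -9.796875.
R_8 ≈ -10.568115.
Error ≈ -9.796875 − (-10.568115) ≈ 0.7712.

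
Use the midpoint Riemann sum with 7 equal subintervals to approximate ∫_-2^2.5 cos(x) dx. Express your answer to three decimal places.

Δx = (2.5 − (-2))/7 = 9/14.
Midpoints: -47/28, -29/28, -11/28, 0.25, 25/28, 43/28, 61/28.
f(-47/28) ≈ -0.108, f(-29/28) ≈ 0.510, f(-11/28) ≈ 0.924, f(0.25) ≈ 0.969, f(25/28) ≈ 0.627, f(43/28) ≈ 0.035, f(61/28) ≈ -0.571.
Sum = Δx · [f(-47/28) + f(-29/28) + f(-11/28) + ...].
Sum ≈ 1.534.

1.534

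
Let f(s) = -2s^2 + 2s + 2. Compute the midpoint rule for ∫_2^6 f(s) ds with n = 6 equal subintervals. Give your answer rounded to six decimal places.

Δs = (6 − 2)/6 = 2/3.
Midpoints: 7/3, 3, 11/3, 13/3, 5, 17/3.
f(7/3) = -38/9, f(3) = -10, f(11/3) = -158/9, f(13/3) = -242/9, f(5) = -38, f(17/3) = -458/9.
Sum = Δs · [f(7/3) + f(3) + f(11/3) + ...].
Sum ≈ -98.370370.

-98.370370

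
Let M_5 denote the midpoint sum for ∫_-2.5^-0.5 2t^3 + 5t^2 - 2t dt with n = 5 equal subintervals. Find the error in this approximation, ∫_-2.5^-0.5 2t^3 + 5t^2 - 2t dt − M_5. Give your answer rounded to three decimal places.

-0.107

Exact integral: ∫_-2.5^-0.5 f(t) dt ≈ 12.33333.
M_5 = 12.44.
Error ≈ 12.33333 − 12.44 ≈ -0.107.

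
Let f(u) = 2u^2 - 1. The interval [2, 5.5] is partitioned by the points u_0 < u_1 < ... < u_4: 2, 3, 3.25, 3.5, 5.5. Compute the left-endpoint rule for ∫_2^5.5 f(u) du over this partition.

Subinterval widths: 1, 0.25, 0.25, 2.
Left endpoints: 2, 3, 3.25, 3.5.
f(2) = 7, f(3) = 17, f(3.25) = 20.125, f(3.5) = 23.5.
Sum = Σ Δu_i · f(u_i).
Sum = 63.28125.

63.28125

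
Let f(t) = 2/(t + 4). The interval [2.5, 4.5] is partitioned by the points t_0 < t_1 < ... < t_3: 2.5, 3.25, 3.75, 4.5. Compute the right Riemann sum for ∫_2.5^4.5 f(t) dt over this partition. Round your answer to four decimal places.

Subinterval widths: 0.75, 0.5, 0.75.
Right endpoints: 3.25, 3.75, 4.5.
f(3.25) = 8/29, f(3.75) = 8/31, f(4.5) = 4/17.
Sum = Σ Δt_i · f(t_i).
Sum ≈ 0.5124.

0.5124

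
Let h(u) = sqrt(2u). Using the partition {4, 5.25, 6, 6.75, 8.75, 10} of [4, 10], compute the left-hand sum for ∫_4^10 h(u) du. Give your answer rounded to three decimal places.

21.141

Subinterval widths: 1.25, 0.75, 0.75, 2, 1.25.
Left endpoints: 4, 5.25, 6, 6.75, 8.75.
h(4) ≈ 2.828, h(5.25) ≈ 3.240, h(6) ≈ 3.464, h(6.75) ≈ 3.674, h(8.75) ≈ 4.183.
Sum = Σ Δu_i · h(u_i).
Sum ≈ 21.141.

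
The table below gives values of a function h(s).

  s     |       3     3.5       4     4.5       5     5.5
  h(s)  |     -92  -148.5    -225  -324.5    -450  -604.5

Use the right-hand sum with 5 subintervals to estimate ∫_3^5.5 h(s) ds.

Δs = 0.5.
Sum = 0.5·[(-148.5) + (-225) + (-324.5) + (-450) + (-604.5)] = -876.25.

-876.25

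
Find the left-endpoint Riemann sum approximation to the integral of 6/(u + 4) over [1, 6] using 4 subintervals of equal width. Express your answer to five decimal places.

4.55714

Δu = (6 − 1)/4 = 1.25.
Left endpoints: 1, 2.25, 3.5, 4.75.
f(1) = 1.2, f(2.25) = 0.96, f(3.5) = 0.8, f(4.75) = 24/35.
Sum = Δu · [f(1) + f(2.25) + f(3.5) + f(4.75)].
Sum ≈ 4.55714.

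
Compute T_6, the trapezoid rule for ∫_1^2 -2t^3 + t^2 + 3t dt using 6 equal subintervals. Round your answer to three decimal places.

-0.704

Δt = (2 − 1)/6 = 1/6.
f(1) = 2, f(7/6) = 91/54, f(4/3) = 28/27, f(1.5) = 0, f(5/3) = -40/27, f(11/6) = -187/54, f(2) = -6.
T_6 = (Δt/2)·[f(t_0) + 2f(t_1) + ... + 2f(t_{5}) + f(t_6)].
Sum ≈ -0.704.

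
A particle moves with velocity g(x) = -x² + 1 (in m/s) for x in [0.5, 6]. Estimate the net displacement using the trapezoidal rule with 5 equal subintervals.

Δx = (6 − 0.5)/5 = 1.1.
g(0.5) = 0.75, g(1.6) = -1.56, g(2.7) = -6.29, g(3.8) = -13.44, g(4.9) = -23.01, g(6) = -35.
T_5 = (Δx/2)·[g(x_0) + 2g(x_1) + ... + 2g(x_{4}) + g(x_5)].
Sum = -67.5675.

-67.5675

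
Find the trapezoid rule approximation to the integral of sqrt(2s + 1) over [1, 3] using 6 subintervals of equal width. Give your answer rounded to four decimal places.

Δs = (3 − 1)/6 = 1/3.
f(1) ≈ 1.7321, f(4/3) ≈ 1.9149, f(5/3) ≈ 2.0817, f(2) ≈ 2.2361, f(7/3) ≈ 2.3805, f(8/3) ≈ 2.5166, f(3) ≈ 2.6458.
T_6 = (Δs/2)·[f(s_0) + 2f(s_1) + ... + 2f(s_{5}) + f(s_6)].
Sum ≈ 4.4395.

4.4395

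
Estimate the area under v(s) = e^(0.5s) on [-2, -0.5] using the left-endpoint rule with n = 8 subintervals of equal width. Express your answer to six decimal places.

0.783921

Δs = (-0.5 − (-2))/8 = 0.1875.
Left endpoints: -2, -1.8125, -1.625, -1.4375, -1.25, -1.0625, -0.875, -0.6875.
v(-2) ≈ 0.367879, v(-1.8125) ≈ 0.404037, v(-1.625) ≈ 0.443747, v(-1.4375) ≈ 0.487361, v(-1.25) ≈ 0.535261, v(-1.0625) ≈ 0.587870, v(-0.875) ≈ 0.645649, v(-0.6875) ≈ 0.709106.
Sum = Δs · [v(-2) + v(-1.8125) + v(-1.625) + ...].
Sum ≈ 0.783921.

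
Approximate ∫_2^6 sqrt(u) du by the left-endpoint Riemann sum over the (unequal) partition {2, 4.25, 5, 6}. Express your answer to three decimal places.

Subinterval widths: 2.25, 0.75, 1.
Left endpoints: 2, 4.25, 5.
f(2) ≈ 1.414, f(4.25) ≈ 2.062, f(5) ≈ 2.236.
Sum = Σ Δu_i · f(u_i).
Sum ≈ 6.964.

6.964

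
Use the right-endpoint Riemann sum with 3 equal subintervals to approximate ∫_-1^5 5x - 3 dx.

Δx = (5 − (-1))/3 = 2.
Right endpoints: 1, 3, 5.
f(1) = 2, f(3) = 12, f(5) = 22.
Sum = Δx · [f(1) + f(3) + f(5)].
Sum = 72.

72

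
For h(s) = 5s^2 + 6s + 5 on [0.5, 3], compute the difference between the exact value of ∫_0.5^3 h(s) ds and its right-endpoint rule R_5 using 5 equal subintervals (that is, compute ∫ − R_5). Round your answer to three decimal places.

-15.208

Exact integral: ∫_0.5^3 h(s) ds ≈ 83.54167.
R_5 = 98.75.
Error ≈ 83.54167 − 98.75 ≈ -15.208.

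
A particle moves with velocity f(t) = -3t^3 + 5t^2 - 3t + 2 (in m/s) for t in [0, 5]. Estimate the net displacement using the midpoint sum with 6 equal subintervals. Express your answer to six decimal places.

-282.853009

Δt = (5 − 0)/6 = 5/6.
Midpoints: 5/12, 1.25, 25/12, 35/12, 3.75, 55/12.
f(5/12) = 269/192, f(1.25) = 0.203125, f(25/12) = -5573/576, f(35/12) = -7421/192, f(3.75) = -97.140625, f(55/12) = -112643/576.
Sum = Δt · [f(5/12) + f(1.25) + f(25/12) + ...].
Sum ≈ -282.853009.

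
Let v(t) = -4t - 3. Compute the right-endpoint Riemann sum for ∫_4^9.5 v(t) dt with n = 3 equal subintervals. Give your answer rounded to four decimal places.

-185.1667

Δt = (9.5 − 4)/3 = 11/6.
Right endpoints: 35/6, 23/3, 9.5.
v(35/6) = -79/3, v(23/3) = -101/3, v(9.5) = -41.
Sum = Δt · [v(35/6) + v(23/3) + v(9.5)].
Sum ≈ -185.1667.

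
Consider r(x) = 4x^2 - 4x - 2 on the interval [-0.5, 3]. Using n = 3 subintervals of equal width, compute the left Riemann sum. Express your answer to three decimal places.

2.593

Δx = (3 − (-0.5))/3 = 7/6.
Left endpoints: -0.5, 2/3, 11/6.
r(-0.5) = 1, r(2/3) = -26/9, r(11/6) = 37/9.
Sum = Δx · [r(-0.5) + r(2/3) + r(11/6)].
Sum ≈ 2.593.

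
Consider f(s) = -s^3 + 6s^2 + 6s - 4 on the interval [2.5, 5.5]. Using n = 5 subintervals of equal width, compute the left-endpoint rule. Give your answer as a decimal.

Δs = (5.5 − 2.5)/5 = 0.6.
Left endpoints: 2.5, 3.1, 3.7, 4.3, 4.9.
f(2.5) = 32.875, f(3.1) = 42.469, f(3.7) = 49.687, f(4.3) = 53.233, f(4.9) = 51.811.
Sum = Δs · [f(2.5) + f(3.1) + f(3.7) + f(4.3) + f(4.9)].
Sum = 138.045.

138.045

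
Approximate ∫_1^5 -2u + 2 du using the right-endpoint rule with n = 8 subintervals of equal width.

Δu = (5 − 1)/8 = 0.5.
Right endpoints: 1.5, 2, 2.5, 3, 3.5, 4, 4.5, 5.
f(1.5) = -1, f(2) = -2, f(2.5) = -3, f(3) = -4, f(3.5) = -5, f(4) = -6, f(4.5) = -7, f(5) = -8.
Sum = Δu · [f(1.5) + f(2) + f(2.5) + ...].
Sum = -18.

-18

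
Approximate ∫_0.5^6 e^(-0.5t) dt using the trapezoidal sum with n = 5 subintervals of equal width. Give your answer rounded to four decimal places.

1.4946

Δt = (6 − 0.5)/5 = 1.1.
f(0.5) ≈ 0.7788, f(1.6) ≈ 0.4493, f(2.7) ≈ 0.2592, f(3.8) ≈ 0.1496, f(4.9) ≈ 0.0863, f(6) ≈ 0.0498.
T_5 = (Δt/2)·[f(t_0) + 2f(t_1) + ... + 2f(t_{4}) + f(t_5)].
Sum ≈ 1.4946.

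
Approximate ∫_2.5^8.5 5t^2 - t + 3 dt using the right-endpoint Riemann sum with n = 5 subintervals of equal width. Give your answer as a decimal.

1184.1

Δt = (8.5 − 2.5)/5 = 1.2.
Right endpoints: 3.7, 4.9, 6.1, 7.3, 8.5.
f(3.7) = 67.75, f(4.9) = 118.15, f(6.1) = 182.95, f(7.3) = 262.15, f(8.5) = 355.75.
Sum = Δt · [f(3.7) + f(4.9) + f(6.1) + f(7.3) + f(8.5)].
Sum = 1184.1.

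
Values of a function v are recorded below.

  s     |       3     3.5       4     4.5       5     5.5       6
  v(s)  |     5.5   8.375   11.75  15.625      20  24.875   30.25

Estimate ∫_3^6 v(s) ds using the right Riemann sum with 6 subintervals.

55.4375

Δs = 0.5.
Sum = 0.5·[8.375 + 11.75 + 15.625 + 20 + 24.875 + 30.25] = 55.4375.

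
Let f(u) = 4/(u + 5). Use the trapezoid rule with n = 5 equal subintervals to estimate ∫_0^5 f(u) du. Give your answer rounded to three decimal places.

2.783

Δu = (5 − 0)/5 = 1.
f(0) = 0.8, f(1) = 2/3, f(2) = 4/7, f(3) = 0.5, f(4) = 4/9, f(5) = 0.4.
T_5 = (Δu/2)·[f(u_0) + 2f(u_1) + ... + 2f(u_{4}) + f(u_5)].
Sum ≈ 2.783.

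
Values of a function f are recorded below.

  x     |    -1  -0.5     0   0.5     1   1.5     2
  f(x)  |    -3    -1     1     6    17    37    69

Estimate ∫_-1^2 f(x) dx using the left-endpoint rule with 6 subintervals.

28.5

Δx = 0.5.
Sum = 0.5·[(-3) + (-1) + 1 + 6 + 17 + 37] = 28.5.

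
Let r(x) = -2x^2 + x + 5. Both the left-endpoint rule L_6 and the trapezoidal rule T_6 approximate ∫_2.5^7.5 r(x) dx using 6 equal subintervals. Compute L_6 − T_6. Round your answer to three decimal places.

L_6 ≈ -182.40741.
T_6 ≈ -221.99074.
L_6 − T_6 ≈ 39.583.

39.583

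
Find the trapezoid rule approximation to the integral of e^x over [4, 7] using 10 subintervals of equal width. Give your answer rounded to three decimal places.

Δx = (7 − 4)/10 = 0.3.
f(4) ≈ 54.598, f(4.3) ≈ 73.700, f(4.6) ≈ 99.484, f(4.9) ≈ 134.290, f(5.2) ≈ 181.272, f(5.5) ≈ 244.692, f(5.8) ≈ 330.300, f(6.1) ≈ 445.858, f(6.4) ≈ 601.845, f(6.7) ≈ 812.406, f(7) ≈ 1096.633.
T_10 = (Δx/2)·[f(x_0) + 2f(x_1) + ... + 2f(x_{9}) + f(x_10)].
Sum ≈ 1049.839.

1049.839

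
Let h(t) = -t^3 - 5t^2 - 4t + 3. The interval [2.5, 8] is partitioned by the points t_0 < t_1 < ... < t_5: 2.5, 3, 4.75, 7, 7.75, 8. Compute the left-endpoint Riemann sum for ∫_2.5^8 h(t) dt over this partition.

-1357.8515625

Subinterval widths: 0.5, 1.75, 2.25, 0.75, 0.25.
Left endpoints: 2.5, 3, 4.75, 7, 7.75.
h(2.5) = -53.875, h(3) = -81, h(4.75) = -235.984375, h(7) = -613, h(7.75) = -793.796875.
Sum = Σ Δt_i · h(t_i).
Sum = -1357.8515625.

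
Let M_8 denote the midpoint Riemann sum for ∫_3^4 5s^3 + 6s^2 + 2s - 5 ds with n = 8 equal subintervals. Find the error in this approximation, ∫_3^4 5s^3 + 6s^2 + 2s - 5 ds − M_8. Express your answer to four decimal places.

Exact integral: ∫_3^4 f(s) ds = 294.75.
M_8 ≈ 294.673828.
Error ≈ 294.75 − 294.673828 ≈ 0.0762.

0.0762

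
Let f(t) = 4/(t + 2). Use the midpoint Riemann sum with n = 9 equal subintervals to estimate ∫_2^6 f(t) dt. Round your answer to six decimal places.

2.771050

Δt = (6 − 2)/9 = 4/9.
Midpoints: 20/9, 8/3, 28/9, 32/9, 4, 40/9, 44/9, 16/3, 52/9.
f(20/9) = 18/19, f(8/3) = 6/7, f(28/9) = 18/23, f(32/9) = 0.72, f(4) = 2/3, f(40/9) = 18/29, f(44/9) = 18/31, f(16/3) = 6/11, f(52/9) = 18/35.
Sum = Δt · [f(20/9) + f(8/3) + f(28/9) + ...].
Sum ≈ 2.771050.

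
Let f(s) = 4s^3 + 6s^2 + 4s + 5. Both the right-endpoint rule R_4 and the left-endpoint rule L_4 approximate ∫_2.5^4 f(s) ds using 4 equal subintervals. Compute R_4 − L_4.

96.75

R_4 = 390.64453125.
L_4 = 293.89453125.
R_4 − L_4 = 96.75.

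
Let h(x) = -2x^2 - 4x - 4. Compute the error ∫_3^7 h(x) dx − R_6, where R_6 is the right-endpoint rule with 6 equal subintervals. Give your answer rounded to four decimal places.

Exact integral: ∫_3^7 h(x) dx ≈ -306.666667.
R_6 ≈ -339.259259.
Error ≈ -306.666667 − (-339.259259) ≈ 32.5926.

32.5926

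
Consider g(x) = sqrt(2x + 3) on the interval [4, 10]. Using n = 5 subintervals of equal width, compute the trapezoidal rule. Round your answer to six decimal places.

Δx = (10 − 4)/5 = 1.2.
g(4) ≈ 3.316625, g(5.2) ≈ 3.660601, g(6.4) ≈ 3.974921, g(7.6) ≈ 4.266146, g(8.8) ≈ 4.538722, g(10) ≈ 4.795832.
T_5 = (Δx/2)·[g(x_0) + 2g(x_1) + ... + 2g(x_{4}) + g(x_5)].
Sum ≈ 24.595942.

24.595942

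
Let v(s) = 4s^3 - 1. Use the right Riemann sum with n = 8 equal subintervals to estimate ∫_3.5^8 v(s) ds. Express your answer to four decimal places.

Δs = (8 − 3.5)/8 = 0.5625.
Right endpoints: 4.0625, 4.625, 5.1875, 5.75, 6.3125, 6.875, 7.4375, 8.
v(4.0625) = 273601/1024, v(4.625) = 394.7265625, v(5.1875) = 570763/1024, v(5.75) = 759.4375, v(6.3125) = 1029277/1024, v(6.875) = 1298.8046875, v(7.4375) = 1684135/1024, v(8) = 2047.
Sum = Δs · [v(4.0625) + v(4.625) + v(5.1875) + ...].
Sum ≈ 4485.5771.

4485.5771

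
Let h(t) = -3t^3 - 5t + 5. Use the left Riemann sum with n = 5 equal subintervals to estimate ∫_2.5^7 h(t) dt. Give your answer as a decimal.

Δt = (7 − 2.5)/5 = 0.9.
Left endpoints: 2.5, 3.4, 4.3, 5.2, 6.1.
h(2.5) = -54.375, h(3.4) = -129.912, h(4.3) = -255.021, h(5.2) = -442.824, h(6.1) = -706.443.
Sum = Δt · [h(2.5) + h(3.4) + h(4.3) + h(5.2) + h(6.1)].
Sum = -1429.7175.

-1429.7175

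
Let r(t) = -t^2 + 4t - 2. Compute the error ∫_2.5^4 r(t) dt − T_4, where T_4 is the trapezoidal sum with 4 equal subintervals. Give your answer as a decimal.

Exact integral: ∫_2.5^4 r(t) dt = 0.375.
T_4 = 0.33984375.
Error = 0.375 − 0.33984375 = 0.03515625.

0.03515625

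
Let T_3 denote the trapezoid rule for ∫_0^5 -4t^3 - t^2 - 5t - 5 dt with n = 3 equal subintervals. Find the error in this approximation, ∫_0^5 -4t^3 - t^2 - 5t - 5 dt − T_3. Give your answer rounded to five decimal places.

71.75926

Exact integral: ∫_0^5 f(t) dt ≈ -754.1666667.
T_3 ≈ -825.9259259.
Error ≈ -754.1666667 − (-825.9259259) ≈ 71.75926.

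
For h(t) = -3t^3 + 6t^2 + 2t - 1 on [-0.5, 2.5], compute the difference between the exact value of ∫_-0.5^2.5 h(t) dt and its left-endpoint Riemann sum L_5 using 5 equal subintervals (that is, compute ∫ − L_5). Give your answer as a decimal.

Exact integral: ∫_-0.5^2.5 h(t) dt = 5.25.
L_5 = 6.285.
Error = 5.25 − 6.285 = -1.035.

-1.035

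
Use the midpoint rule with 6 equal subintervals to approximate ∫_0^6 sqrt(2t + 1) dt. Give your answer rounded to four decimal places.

Δt = (6 − 0)/6 = 1.
Midpoints: 0.5, 1.5, 2.5, 3.5, 4.5, 5.5.
f(0.5) ≈ 1.4142, f(1.5) ≈ 2.0000, f(2.5) ≈ 2.4495, f(3.5) ≈ 2.8284, f(4.5) ≈ 3.1623, f(5.5) ≈ 3.4641.
Sum = Δt · [f(0.5) + f(1.5) + f(2.5) + ...].
Sum ≈ 15.3185.

15.3185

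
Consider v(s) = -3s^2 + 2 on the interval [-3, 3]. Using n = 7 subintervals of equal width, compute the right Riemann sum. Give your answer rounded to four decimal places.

Δs = (3 − (-3))/7 = 6/7.
Right endpoints: -15/7, -9/7, -3/7, 3/7, 9/7, 15/7, 3.
v(-15/7) = -577/49, v(-9/7) = -145/49, v(-3/7) = 71/49, v(3/7) = 71/49, v(9/7) = -145/49, v(15/7) = -577/49, v(3) = -25.
Sum = Δs · [v(-15/7) + v(-9/7) + v(-3/7) + ...].
Sum ≈ -44.2041.

-44.2041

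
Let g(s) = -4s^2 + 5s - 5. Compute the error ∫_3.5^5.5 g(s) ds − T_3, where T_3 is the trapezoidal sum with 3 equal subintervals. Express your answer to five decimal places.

0.59259

Exact integral: ∫_3.5^5.5 g(s) ds ≈ -129.6666667.
T_3 ≈ -130.2592593.
Error ≈ -129.6666667 − (-130.2592593) ≈ 0.59259.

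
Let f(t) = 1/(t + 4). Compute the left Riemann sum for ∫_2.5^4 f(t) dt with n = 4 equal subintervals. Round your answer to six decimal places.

0.213142

Δt = (4 − 2.5)/4 = 0.375.
Left endpoints: 2.5, 2.875, 3.25, 3.625.
f(2.5) = 2/13, f(2.875) = 8/55, f(3.25) = 4/29, f(3.625) = 8/61.
Sum = Δt · [f(2.5) + f(2.875) + f(3.25) + f(3.625)].
Sum ≈ 0.213142.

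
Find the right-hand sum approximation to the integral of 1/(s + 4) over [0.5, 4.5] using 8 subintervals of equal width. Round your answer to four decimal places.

Δs = (4.5 − 0.5)/8 = 0.5.
Right endpoints: 1, 1.5, 2, 2.5, 3, 3.5, 4, 4.5.
f(1) = 0.2, f(1.5) = 2/11, f(2) = 1/6, f(2.5) = 2/13, f(3) = 1/7, f(3.5) = 2/15, f(4) = 0.125, f(4.5) = 2/17.
Sum = Δs · [f(1) + f(1.5) + f(2) + ...].
Sum ≈ 0.6106.

0.6106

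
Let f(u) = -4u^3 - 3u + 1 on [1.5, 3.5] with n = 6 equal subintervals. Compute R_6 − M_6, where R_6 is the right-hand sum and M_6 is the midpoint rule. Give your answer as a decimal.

R_6 ≈ -186.444444.
M_6 ≈ -157.444444.
R_6 − M_6 = -29.

-29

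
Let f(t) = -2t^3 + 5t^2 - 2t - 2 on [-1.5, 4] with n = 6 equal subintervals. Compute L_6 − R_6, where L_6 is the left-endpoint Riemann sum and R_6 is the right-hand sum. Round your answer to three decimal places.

L_6 ≈ -4.56105.
R_6 ≈ -75.14439.
L_6 − R_6 ≈ 70.583.

70.583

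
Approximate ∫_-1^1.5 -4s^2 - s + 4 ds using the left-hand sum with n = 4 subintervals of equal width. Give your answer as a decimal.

5.234375

Δs = (1.5 − (-1))/4 = 0.625.
Left endpoints: -1, -0.375, 0.25, 0.875.
f(-1) = 1, f(-0.375) = 3.8125, f(0.25) = 3.5, f(0.875) = 0.0625.
Sum = Δs · [f(-1) + f(-0.375) + f(0.25) + f(0.875)].
Sum = 5.234375.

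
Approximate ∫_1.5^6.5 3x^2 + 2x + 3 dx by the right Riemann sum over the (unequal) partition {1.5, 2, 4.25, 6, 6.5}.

443.921875

Subinterval widths: 0.5, 2.25, 1.75, 0.5.
Right endpoints: 2, 4.25, 6, 6.5.
f(2) = 19, f(4.25) = 65.6875, f(6) = 123, f(6.5) = 142.75.
Sum = Σ Δx_i · f(x_i).
Sum = 443.921875.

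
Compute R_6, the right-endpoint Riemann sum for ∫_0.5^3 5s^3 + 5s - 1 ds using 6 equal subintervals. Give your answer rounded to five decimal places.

Δs = (3 − 0.5)/6 = 5/12.
Right endpoints: 11/12, 4/3, 1.75, 13/6, 31/12, 3.
f(11/12) = 12847/1728, f(4/3) = 473/27, f(1.75) = 34.546875, f(13/6) = 13109/216, f(31/12) = 169547/1728, f(3) = 149.
Sum = Δs · [f(11/12) + f(4/3) + f(1.75) + ...].
Sum ≈ 153.04470.

153.04470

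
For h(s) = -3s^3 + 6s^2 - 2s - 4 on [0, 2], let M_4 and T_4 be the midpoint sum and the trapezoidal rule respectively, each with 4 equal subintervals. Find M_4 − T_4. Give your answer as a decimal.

0.375

M_4 = -7.875.
T_4 = -8.25.
M_4 − T_4 = 0.375.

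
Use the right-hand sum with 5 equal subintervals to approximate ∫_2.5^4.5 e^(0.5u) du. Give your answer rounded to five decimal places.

Δu = (4.5 − 2.5)/5 = 0.4.
Right endpoints: 2.9, 3.3, 3.7, 4.1, 4.5.
f(2.9) ≈ 4.26311, f(3.3) ≈ 5.20698, f(3.7) ≈ 6.35982, f(4.1) ≈ 7.76790, f(4.5) ≈ 9.48774.
Sum = Δu · [f(2.9) + f(3.3) + f(3.7) + f(4.1) + f(4.5)].
Sum ≈ 13.23422.

13.23422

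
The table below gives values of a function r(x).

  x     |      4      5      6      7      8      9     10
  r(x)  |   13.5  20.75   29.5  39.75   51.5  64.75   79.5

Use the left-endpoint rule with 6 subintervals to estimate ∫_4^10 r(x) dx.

219.75

Δx = 1.
Sum = 1·[13.5 + 20.75 + 29.5 + 39.75 + 51.5 + 64.75] = 219.75.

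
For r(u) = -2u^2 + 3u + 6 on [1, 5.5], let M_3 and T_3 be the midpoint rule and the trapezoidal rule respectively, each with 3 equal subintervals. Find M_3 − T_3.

M_3 = -37.6875.
T_3 = -42.75.
M_3 − T_3 = 5.0625.

5.0625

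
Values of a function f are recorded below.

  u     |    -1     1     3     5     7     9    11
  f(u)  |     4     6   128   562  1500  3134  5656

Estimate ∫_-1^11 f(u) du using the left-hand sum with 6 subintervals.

10668

Δu = 2.
Sum = 2·[4 + 6 + 128 + 562 + 1500 + 3134] = 10668.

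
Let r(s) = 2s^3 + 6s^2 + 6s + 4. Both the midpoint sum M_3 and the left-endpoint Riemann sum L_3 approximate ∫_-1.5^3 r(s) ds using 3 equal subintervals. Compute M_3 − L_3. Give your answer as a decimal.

69.609375

M_3 = 128.109375.
L_3 = 58.5.
M_3 − L_3 = 69.609375.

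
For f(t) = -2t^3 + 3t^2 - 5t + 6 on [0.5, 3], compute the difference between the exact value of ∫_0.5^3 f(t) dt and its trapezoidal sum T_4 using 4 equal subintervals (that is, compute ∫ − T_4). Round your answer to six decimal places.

Exact integral: ∫_0.5^3 f(t) dt = -20.46875.
T_4 ≈ -21.68945312.
Error ≈ -20.46875 − (-21.68945312) ≈ 1.220703.

1.220703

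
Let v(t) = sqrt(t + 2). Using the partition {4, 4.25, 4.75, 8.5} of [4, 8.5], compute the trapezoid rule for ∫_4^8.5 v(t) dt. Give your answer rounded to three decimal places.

Subinterval widths: 0.25, 0.5, 3.75.
v(4) ≈ 2.449, v(4.25) ≈ 2.500, v(4.75) ≈ 2.598, v(8.5) ≈ 3.240.
On each subinterval the trapezoid contributes (Δt_i/2)·[v(t_{i-1}) + v(t_i)].
Sum ≈ 12.840.

12.840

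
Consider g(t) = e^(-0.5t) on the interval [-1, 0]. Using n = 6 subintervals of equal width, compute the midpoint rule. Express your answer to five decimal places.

Δt = (0 − (-1))/6 = 1/6.
Midpoints: -11/12, -0.75, -7/12, -5/12, -0.25, -1/12.
g(-11/12) ≈ 1.58144, g(-0.75) ≈ 1.45499, g(-7/12) ≈ 1.33866, g(-5/12) ≈ 1.23162, g(-0.25) ≈ 1.13315, g(-1/12) ≈ 1.04255.
Sum = Δt · [g(-11/12) + g(-0.75) + g(-7/12) + ...].
Sum ≈ 1.29707.

1.29707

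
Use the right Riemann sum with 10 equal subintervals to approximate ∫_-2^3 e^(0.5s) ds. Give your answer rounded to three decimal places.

9.299

Δs = (3 − (-2))/10 = 0.5.
Right endpoints: -1.5, -1, -0.5, 0, 0.5, 1, 1.5, 2, 2.5, 3.
f(-1.5) ≈ 0.472, f(-1) ≈ 0.607, f(-0.5) ≈ 0.779, f(0) ≈ 1.000, f(0.5) ≈ 1.284, f(1) ≈ 1.649, f(1.5) ≈ 2.117, f(2) ≈ 2.718, f(2.5) ≈ 3.490, f(3) ≈ 4.482.
Sum = Δs · [f(-1.5) + f(-1) + f(-0.5) + ...].
Sum ≈ 9.299.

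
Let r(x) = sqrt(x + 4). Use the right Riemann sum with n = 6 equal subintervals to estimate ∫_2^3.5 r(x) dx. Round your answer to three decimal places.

Δx = (3.5 − 2)/6 = 0.25.
Right endpoints: 2.25, 2.5, 2.75, 3, 3.25, 3.5.
r(2.25) ≈ 2.500, r(2.5) ≈ 2.550, r(2.75) ≈ 2.598, r(3) ≈ 2.646, r(3.25) ≈ 2.693, r(3.5) ≈ 2.739.
Sum = Δx · [r(2.25) + r(2.5) + r(2.75) + ...].
Sum ≈ 3.931.

3.931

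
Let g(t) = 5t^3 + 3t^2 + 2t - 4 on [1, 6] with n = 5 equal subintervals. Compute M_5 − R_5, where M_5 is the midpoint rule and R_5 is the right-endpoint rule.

M_5 = 1825.625.
R_5 = 2490.
M_5 − R_5 = -664.375.

-664.375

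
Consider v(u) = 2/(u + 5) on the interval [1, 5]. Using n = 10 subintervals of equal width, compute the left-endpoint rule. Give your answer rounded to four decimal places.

1.0488

Δu = (5 − 1)/10 = 0.4.
Left endpoints: 1, 1.4, 1.8, 2.2, 2.6, 3, 3.4, 3.8, 4.2, 4.6.
v(1) = 1/3, v(1.4) = 0.3125, v(1.8) = 5/17, v(2.2) = 5/18, v(2.6) = 5/19, v(3) = 0.25, v(3.4) = 5/21, v(3.8) = 5/22, v(4.2) = 5/23, v(4.6) = 5/24.
Sum = Δu · [v(1) + v(1.4) + v(1.8) + ...].
Sum ≈ 1.0488.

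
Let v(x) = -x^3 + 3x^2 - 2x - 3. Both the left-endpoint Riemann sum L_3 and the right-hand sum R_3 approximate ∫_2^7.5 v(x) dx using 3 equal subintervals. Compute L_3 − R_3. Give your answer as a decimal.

491.5625

L_3 ≈ -230.7708333.
R_3 ≈ -722.3333333.
L_3 − R_3 = 491.5625.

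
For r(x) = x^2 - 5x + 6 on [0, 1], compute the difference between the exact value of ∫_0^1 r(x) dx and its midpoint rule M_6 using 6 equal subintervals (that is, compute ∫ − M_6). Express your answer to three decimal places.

0.002

Exact integral: ∫_0^1 r(x) dx ≈ 3.83333.
M_6 ≈ 3.83102.
Error ≈ 3.83333 − 3.83102 ≈ 0.002.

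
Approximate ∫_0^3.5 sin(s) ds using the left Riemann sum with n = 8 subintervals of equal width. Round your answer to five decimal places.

1.98220

Δs = (3.5 − 0)/8 = 0.4375.
Left endpoints: 0, 0.4375, 0.875, 1.3125, 1.75, 2.1875, 2.625, 3.0625.
f(0) ≈ 0.00000, f(0.4375) ≈ 0.42368, f(0.875) ≈ 0.76754, f(1.3125) ≈ 0.96683, f(1.75) ≈ 0.98399, f(2.1875) ≈ 0.81579, f(2.625) ≈ 0.49392, f(3.0625) ≈ 0.07901.
Sum = Δs · [f(0) + f(0.4375) + f(0.875) + ...].
Sum ≈ 1.98220.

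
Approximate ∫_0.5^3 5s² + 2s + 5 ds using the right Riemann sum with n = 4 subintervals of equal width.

Δs = (3 − 0.5)/4 = 0.625.
Right endpoints: 1.125, 1.75, 2.375, 3.
f(1.125) = 13.578125, f(1.75) = 23.8125, f(2.375) = 37.953125, f(3) = 56.
Sum = Δs · [f(1.125) + f(1.75) + f(2.375) + f(3)].
Sum = 82.08984375.

82.08984375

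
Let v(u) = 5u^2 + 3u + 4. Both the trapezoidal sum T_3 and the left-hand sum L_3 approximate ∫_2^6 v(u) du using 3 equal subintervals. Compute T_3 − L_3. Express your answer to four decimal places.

114.6667

T_3 ≈ 416.592593.
L_3 ≈ 301.925926.
T_3 − L_3 ≈ 114.6667.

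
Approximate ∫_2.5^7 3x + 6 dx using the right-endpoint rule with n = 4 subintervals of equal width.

Δx = (7 − 2.5)/4 = 1.125.
Right endpoints: 3.625, 4.75, 5.875, 7.
f(3.625) = 16.875, f(4.75) = 20.25, f(5.875) = 23.625, f(7) = 27.
Sum = Δx · [f(3.625) + f(4.75) + f(5.875) + f(7)].
Sum = 98.71875.

98.71875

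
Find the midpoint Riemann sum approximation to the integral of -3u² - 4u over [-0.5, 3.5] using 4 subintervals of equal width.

-66

Δu = (3.5 − (-0.5))/4 = 1.
Midpoints: 0, 1, 2, 3.
f(0) = 0, f(1) = -7, f(2) = -20, f(3) = -39.
Sum = Δu · [f(0) + f(1) + f(2) + f(3)].
Sum = -66.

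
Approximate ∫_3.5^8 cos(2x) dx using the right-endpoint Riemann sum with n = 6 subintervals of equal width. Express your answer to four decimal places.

-1.0222

Δx = (8 − 3.5)/6 = 0.75.
Right endpoints: 4.25, 5, 5.75, 6.5, 7.25, 8.
f(4.25) ≈ -0.6020, f(5) ≈ -0.8391, f(5.75) ≈ 0.4833, f(6.5) ≈ 0.9074, f(7.25) ≈ -0.3549, f(8) ≈ -0.9577.
Sum = Δx · [f(4.25) + f(5) + f(5.75) + ...].
Sum ≈ -1.0222.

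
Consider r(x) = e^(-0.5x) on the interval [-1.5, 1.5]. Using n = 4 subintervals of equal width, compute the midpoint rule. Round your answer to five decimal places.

3.27007

Δx = (1.5 − (-1.5))/4 = 0.75.
Midpoints: -1.125, -0.375, 0.375, 1.125.
r(-1.125) ≈ 1.75505, r(-0.375) ≈ 1.20623, r(0.375) ≈ 0.82903, r(1.125) ≈ 0.56978.
Sum = Δx · [r(-1.125) + r(-0.375) + r(0.375) + r(1.125)].
Sum ≈ 3.27007.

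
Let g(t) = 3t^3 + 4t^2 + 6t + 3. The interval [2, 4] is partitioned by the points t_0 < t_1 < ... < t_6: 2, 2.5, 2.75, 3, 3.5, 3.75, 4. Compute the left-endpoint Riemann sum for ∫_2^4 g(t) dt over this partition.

257.3984375

Subinterval widths: 0.5, 0.25, 0.25, 0.5, 0.25, 0.25.
Left endpoints: 2, 2.5, 2.75, 3, 3.5, 3.75.
g(2) = 55, g(2.5) = 89.875, g(2.75) = 112.140625, g(3) = 138, g(3.5) = 201.625, g(3.75) = 239.953125.
Sum = Σ Δt_i · g(t_i).
Sum = 257.3984375.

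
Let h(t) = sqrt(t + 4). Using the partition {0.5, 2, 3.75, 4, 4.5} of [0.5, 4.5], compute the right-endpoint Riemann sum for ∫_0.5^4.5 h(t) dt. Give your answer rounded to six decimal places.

10.710873

Subinterval widths: 1.5, 1.75, 0.25, 0.5.
Right endpoints: 2, 3.75, 4, 4.5.
h(2) ≈ 2.449490, h(3.75) ≈ 2.783882, h(4) ≈ 2.828427, h(4.5) ≈ 2.915476.
Sum = Σ Δt_i · h(t_i).
Sum ≈ 10.710873.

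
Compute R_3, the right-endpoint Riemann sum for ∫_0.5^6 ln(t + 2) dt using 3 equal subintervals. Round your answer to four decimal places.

Δt = (6 − 0.5)/3 = 11/6.
Right endpoints: 7/3, 25/6, 6.
f(7/3) ≈ 1.4663, f(25/6) ≈ 1.8192, f(6) ≈ 2.0794.
Sum = Δt · [f(7/3) + f(25/6) + f(6)].
Sum ≈ 9.8357.

9.8357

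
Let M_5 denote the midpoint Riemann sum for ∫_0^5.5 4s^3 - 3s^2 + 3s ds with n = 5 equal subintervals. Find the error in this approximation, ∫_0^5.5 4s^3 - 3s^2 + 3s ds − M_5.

16.6375

Exact integral: ∫_0^5.5 f(s) ds = 794.0625.
M_5 = 777.425.
Error = 794.0625 − 777.425 = 16.6375.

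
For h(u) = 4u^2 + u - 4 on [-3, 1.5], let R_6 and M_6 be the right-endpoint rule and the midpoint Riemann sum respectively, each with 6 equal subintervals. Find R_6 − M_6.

-5.90625

R_6 = 12.375.
M_6 = 18.28125.
R_6 − M_6 = -5.90625.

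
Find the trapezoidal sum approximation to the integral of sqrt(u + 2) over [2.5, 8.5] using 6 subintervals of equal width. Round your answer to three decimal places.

Δu = (8.5 − 2.5)/6 = 1.
f(2.5) ≈ 2.121, f(3.5) ≈ 2.345, f(4.5) ≈ 2.550, f(5.5) ≈ 2.739, f(6.5) ≈ 2.915, f(7.5) ≈ 3.082, f(8.5) ≈ 3.240.
T_6 = (Δu/2)·[f(u_0) + 2f(u_1) + ... + 2f(u_{5}) + f(u_6)].
Sum ≈ 16.312.

16.312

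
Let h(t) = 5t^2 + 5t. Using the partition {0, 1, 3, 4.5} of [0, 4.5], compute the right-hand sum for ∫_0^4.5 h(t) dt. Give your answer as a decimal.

Subinterval widths: 1, 2, 1.5.
Right endpoints: 1, 3, 4.5.
h(1) = 10, h(3) = 60, h(4.5) = 123.75.
Sum = Σ Δt_i · h(t_i).
Sum = 315.625.

315.625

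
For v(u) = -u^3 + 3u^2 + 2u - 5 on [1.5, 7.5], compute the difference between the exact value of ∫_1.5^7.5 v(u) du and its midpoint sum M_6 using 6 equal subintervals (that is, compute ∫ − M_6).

Exact integral: ∫_1.5^7.5 v(u) du = -347.25.
M_6 = -342.
Error = -347.25 − (-342) = -5.25.

-5.25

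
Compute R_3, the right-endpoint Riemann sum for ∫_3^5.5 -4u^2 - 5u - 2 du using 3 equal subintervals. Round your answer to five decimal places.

-285.74074

Δu = (5.5 − 3)/3 = 5/6.
Right endpoints: 23/6, 14/3, 5.5.
f(23/6) = -1439/18, f(14/3) = -1012/9, f(5.5) = -150.5.
Sum = Δu · [f(23/6) + f(14/3) + f(5.5)].
Sum ≈ -285.74074.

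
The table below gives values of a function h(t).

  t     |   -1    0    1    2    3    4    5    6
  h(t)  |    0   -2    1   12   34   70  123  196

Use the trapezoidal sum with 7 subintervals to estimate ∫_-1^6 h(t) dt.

Δt = 1.
T_7 = (1/2)·[0 + 2·(-2) + 2·1 + 2·12 + 2·34 + 2·70 + 2·123 + 196] = 336.

336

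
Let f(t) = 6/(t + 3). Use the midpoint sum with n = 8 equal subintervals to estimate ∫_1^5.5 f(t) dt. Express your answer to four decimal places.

Δt = (5.5 − 1)/8 = 0.5625.
Midpoints: 1.28125, 1.84375, 2.40625, 2.96875, 3.53125, 4.09375, 4.65625, 5.21875.
f(1.28125) = 192/137, f(1.84375) = 192/155, f(2.40625) = 192/173, f(2.96875) = 192/191, f(3.53125) = 192/209, f(4.09375) = 192/227, f(4.65625) = 192/245, f(5.21875) = 192/263.
Sum = Δt · [f(1.28125) + f(1.84375) + f(2.40625) + ...].
Sum ≈ 4.5188.

4.5188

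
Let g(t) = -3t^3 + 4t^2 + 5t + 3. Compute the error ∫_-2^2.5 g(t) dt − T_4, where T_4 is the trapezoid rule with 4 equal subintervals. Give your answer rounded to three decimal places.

-1.661

Exact integral: ∫_-2^2.5 g(t) dt = 33.328125.
T_4 ≈ 34.98926.
Error ≈ 33.328125 − 34.98926 ≈ -1.661.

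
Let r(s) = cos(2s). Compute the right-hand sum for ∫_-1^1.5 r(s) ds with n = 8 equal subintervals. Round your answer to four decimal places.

0.4183

Δs = (1.5 − (-1))/8 = 0.3125.
Right endpoints: -0.6875, -0.375, -0.0625, 0.25, 0.5625, 0.875, 1.1875, 1.5.
r(-0.6875) ≈ 0.1945, r(-0.375) ≈ 0.7317, r(-0.0625) ≈ 0.9922, r(0.25) ≈ 0.8776, r(0.5625) ≈ 0.4312, r(0.875) ≈ -0.1782, r(1.1875) ≈ -0.7203, r(1.5) ≈ -0.9900.
Sum = Δs · [r(-0.6875) + r(-0.375) + r(-0.0625) + ...].
Sum ≈ 0.4183.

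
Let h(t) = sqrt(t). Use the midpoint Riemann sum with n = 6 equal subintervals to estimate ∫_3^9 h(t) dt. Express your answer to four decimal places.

14.5410

Δt = (9 − 3)/6 = 1.
Midpoints: 3.5, 4.5, 5.5, 6.5, 7.5, 8.5.
h(3.5) ≈ 1.8708, h(4.5) ≈ 2.1213, h(5.5) ≈ 2.3452, h(6.5) ≈ 2.5495, h(7.5) ≈ 2.7386, h(8.5) ≈ 2.9155.
Sum = Δt · [h(3.5) + h(4.5) + h(5.5) + ...].
Sum ≈ 14.5410.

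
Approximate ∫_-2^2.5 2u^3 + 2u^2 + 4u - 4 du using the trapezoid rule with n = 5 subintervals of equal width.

Δu = (2.5 − (-2))/5 = 0.9.
f(-2) = -20, f(-1.1) = -8.642, f(-0.2) = -4.736, f(0.7) = 0.466, f(1.6) = 15.712, f(2.5) = 49.75.
T_5 = (Δu/2)·[f(u_0) + 2f(u_1) + ... + 2f(u_{4}) + f(u_5)].
Sum = 15.9075.

15.9075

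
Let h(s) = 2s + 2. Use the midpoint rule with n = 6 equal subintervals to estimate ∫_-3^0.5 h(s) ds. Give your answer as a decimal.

-1.75

Δs = (0.5 − (-3))/6 = 7/12.
Midpoints: -65/24, -2.125, -37/24, -23/24, -0.375, 5/24.
h(-65/24) = -41/12, h(-2.125) = -2.25, h(-37/24) = -13/12, h(-23/24) = 1/12, h(-0.375) = 1.25, h(5/24) = 29/12.
Sum = Δs · [h(-65/24) + h(-2.125) + h(-37/24) + ...].
Sum = -1.75.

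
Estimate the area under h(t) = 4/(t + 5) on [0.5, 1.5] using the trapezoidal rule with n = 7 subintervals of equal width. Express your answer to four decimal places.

Δt = (1.5 − 0.5)/7 = 1/7.
h(0.5) = 8/11, h(9/14) = 56/79, h(11/14) = 56/81, h(13/14) = 56/83, h(15/14) = 56/85, h(17/14) = 56/87, h(19/14) = 56/89, h(1.5) = 8/13.
T_7 = (Δt/2)·[h(t_0) + 2h(t_1) + ... + 2h(t_{6}) + h(t_7)].
Sum ≈ 0.6683.

0.6683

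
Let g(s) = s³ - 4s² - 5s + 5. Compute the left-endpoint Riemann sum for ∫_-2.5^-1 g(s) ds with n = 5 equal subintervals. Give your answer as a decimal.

-12.8175

Δs = (-1 − (-2.5))/5 = 0.3.
Left endpoints: -2.5, -2.2, -1.9, -1.6, -1.3.
g(-2.5) = -23.125, g(-2.2) = -14.008, g(-1.9) = -6.799, g(-1.6) = -1.336, g(-1.3) = 2.543.
Sum = Δs · [g(-2.5) + g(-2.2) + g(-1.9) + g(-1.6) + g(-1.3)].
Sum = -12.8175.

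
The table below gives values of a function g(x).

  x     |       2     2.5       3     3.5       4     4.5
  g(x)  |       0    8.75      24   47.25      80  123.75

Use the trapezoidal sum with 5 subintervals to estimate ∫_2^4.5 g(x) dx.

110.9375

Δx = 0.5.
T_5 = (0.5/2)·[0 + 2·8.75 + 2·24 + 2·47.25 + 2·80 + 123.75] = 110.9375.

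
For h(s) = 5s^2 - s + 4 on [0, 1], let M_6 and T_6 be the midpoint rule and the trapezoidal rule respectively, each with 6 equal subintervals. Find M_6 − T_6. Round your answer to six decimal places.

-0.034722

M_6 ≈ 5.15509259.
T_6 ≈ 5.18981481.
M_6 − T_6 ≈ -0.034722.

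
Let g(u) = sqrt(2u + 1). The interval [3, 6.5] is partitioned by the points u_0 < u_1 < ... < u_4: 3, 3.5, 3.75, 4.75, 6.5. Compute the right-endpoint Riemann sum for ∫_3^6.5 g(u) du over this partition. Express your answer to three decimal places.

Subinterval widths: 0.5, 0.25, 1, 1.75.
Right endpoints: 3.5, 3.75, 4.75, 6.5.
g(3.5) ≈ 2.828, g(3.75) ≈ 2.915, g(4.75) ≈ 3.240, g(6.5) ≈ 3.742.
Sum = Σ Δu_i · g(u_i).
Sum ≈ 11.931.

11.931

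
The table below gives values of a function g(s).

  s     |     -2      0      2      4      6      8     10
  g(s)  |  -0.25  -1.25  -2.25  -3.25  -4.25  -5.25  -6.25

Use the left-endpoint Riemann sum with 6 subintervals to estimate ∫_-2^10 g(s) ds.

Δs = 2.
Sum = 2·[(-0.25) + (-1.25) + (-2.25) + (-3.25) + (-4.25) + (-5.25)] = -33.

-33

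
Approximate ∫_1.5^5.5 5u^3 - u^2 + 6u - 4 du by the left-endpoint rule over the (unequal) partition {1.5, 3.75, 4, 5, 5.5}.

748.18359375

Subinterval widths: 2.25, 0.25, 1, 0.5.
Left endpoints: 1.5, 3.75, 4, 5.
f(1.5) = 19.625, f(3.75) = 268.109375, f(4) = 324, f(5) = 626.
Sum = Σ Δu_i · f(u_i).
Sum = 748.18359375.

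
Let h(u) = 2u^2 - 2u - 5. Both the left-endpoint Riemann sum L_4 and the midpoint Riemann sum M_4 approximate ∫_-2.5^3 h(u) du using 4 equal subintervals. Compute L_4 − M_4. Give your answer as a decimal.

8.98046875

L_4 = 5.4140625.
M_4 = -3.56640625.
L_4 − M_4 = 8.98046875.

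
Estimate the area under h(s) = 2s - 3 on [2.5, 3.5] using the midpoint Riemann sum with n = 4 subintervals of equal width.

3

Δs = (3.5 − 2.5)/4 = 0.25.
Midpoints: 2.625, 2.875, 3.125, 3.375.
h(2.625) = 2.25, h(2.875) = 2.75, h(3.125) = 3.25, h(3.375) = 3.75.
Sum = Δs · [h(2.625) + h(2.875) + h(3.125) + h(3.375)].
Sum = 3.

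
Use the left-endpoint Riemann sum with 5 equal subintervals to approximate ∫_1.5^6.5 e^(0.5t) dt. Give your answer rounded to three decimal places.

Δt = (6.5 − 1.5)/5 = 1.
Left endpoints: 1.5, 2.5, 3.5, 4.5, 5.5.
f(1.5) ≈ 2.117, f(2.5) ≈ 3.490, f(3.5) ≈ 5.755, f(4.5) ≈ 9.488, f(5.5) ≈ 15.643.
Sum = Δt · [f(1.5) + f(2.5) + f(3.5) + f(4.5) + f(5.5)].
Sum ≈ 36.492.

36.492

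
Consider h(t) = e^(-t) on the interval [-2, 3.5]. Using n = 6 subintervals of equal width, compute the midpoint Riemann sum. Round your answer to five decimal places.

7.10739

Δt = (3.5 − (-2))/6 = 11/12.
Midpoints: -37/24, -0.625, 7/24, 29/24, 2.125, 73/24.
h(-37/24) ≈ 4.67237, h(-0.625) ≈ 1.86825, h(7/24) ≈ 0.74702, h(29/24) ≈ 0.29869, h(2.125) ≈ 0.11943, h(73/24) ≈ 0.04776.
Sum = Δt · [h(-37/24) + h(-0.625) + h(7/24) + ...].
Sum ≈ 7.10739.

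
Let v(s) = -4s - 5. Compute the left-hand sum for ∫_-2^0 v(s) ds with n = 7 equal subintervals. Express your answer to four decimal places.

Δs = (0 − (-2))/7 = 2/7.
Left endpoints: -2, -12/7, -10/7, -8/7, -6/7, -4/7, -2/7.
v(-2) = 3, v(-12/7) = 13/7, v(-10/7) = 5/7, v(-8/7) = -3/7, v(-6/7) = -11/7, v(-4/7) = -19/7, v(-2/7) = -27/7.
Sum = Δs · [v(-2) + v(-12/7) + v(-10/7) + ...].
Sum ≈ -0.8571.

-0.8571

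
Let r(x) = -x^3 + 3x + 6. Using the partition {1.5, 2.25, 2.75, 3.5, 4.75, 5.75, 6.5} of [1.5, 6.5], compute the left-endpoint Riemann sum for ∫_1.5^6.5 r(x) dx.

-243.921875

Subinterval widths: 0.75, 0.5, 0.75, 1.25, 1, 0.75.
Left endpoints: 1.5, 2.25, 2.75, 3.5, 4.75, 5.75.
r(1.5) = 7.125, r(2.25) = 1.359375, r(2.75) = -6.546875, r(3.5) = -26.375, r(4.75) = -86.921875, r(5.75) = -166.859375.
Sum = Σ Δx_i · r(x_i).
Sum = -243.921875.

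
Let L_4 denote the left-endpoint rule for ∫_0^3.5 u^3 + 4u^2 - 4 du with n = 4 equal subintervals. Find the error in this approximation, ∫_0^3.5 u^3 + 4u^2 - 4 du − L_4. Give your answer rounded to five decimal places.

Exact integral: ∫_0^3.5 f(u) du ≈ 80.6822917.
L_4 ≈ 44.6181641.
Error ≈ 80.6822917 − 44.6181641 ≈ 36.06413.

36.06413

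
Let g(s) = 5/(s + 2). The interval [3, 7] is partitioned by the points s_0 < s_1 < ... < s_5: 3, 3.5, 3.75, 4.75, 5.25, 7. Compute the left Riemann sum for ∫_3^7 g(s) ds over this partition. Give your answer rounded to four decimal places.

Subinterval widths: 0.5, 0.25, 1, 0.5, 1.75.
Left endpoints: 3, 3.5, 3.75, 4.75, 5.25.
g(3) = 1, g(3.5) = 10/11, g(3.75) = 20/23, g(4.75) = 20/27, g(5.25) = 20/29.
Sum = Σ Δs_i · g(s_i).
Sum ≈ 3.1741.

3.1741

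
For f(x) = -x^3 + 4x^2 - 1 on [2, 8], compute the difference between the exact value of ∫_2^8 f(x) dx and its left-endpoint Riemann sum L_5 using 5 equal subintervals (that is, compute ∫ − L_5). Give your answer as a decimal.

-142.56

Exact integral: ∫_2^8 f(x) dx = -354.
L_5 = -211.44.
Error = -354 − (-211.44) = -142.56.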